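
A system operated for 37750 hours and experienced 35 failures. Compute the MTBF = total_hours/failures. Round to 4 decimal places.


total_hours = 37750
failures = 35
MTBF = 37750 / 35
MTBF = 1078.5714

1078.5714


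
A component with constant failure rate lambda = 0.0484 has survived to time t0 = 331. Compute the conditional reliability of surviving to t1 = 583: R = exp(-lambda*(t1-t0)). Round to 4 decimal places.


lambda = 0.0484
t0 = 331, t1 = 583
t1 - t0 = 252
lambda * (t1-t0) = 0.0484 * 252 = 12.1968
R = exp(-12.1968)
R = 0.0

0.0


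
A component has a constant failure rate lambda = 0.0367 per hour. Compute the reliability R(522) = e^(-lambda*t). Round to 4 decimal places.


lambda = 0.0367
t = 522
lambda * t = 19.1574
R(t) = e^(-19.1574)
R(t) = 0.0

0.0


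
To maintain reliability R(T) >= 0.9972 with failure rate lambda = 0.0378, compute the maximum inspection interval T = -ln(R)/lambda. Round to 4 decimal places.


R_target = 0.9972
lambda = 0.0378
-ln(0.9972) = 0.0028
T = 0.0028 / 0.0378
T = 0.0742

0.0742


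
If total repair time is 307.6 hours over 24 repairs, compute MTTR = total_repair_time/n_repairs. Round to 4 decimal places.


total_repair_time = 307.6
n_repairs = 24
MTTR = 307.6 / 24
MTTR = 12.8167

12.8167


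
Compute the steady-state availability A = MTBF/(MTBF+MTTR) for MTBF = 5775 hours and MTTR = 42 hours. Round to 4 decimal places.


MTBF = 5775
MTTR = 42
MTBF + MTTR = 5817
A = 5775 / 5817
A = 0.9928

0.9928


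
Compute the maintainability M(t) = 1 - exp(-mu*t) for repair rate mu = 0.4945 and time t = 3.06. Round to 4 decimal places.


mu = 0.4945, t = 3.06
mu * t = 0.4945 * 3.06 = 1.5132
exp(-1.5132) = 0.2202
M(t) = 1 - 0.2202
M(t) = 0.7798

0.7798


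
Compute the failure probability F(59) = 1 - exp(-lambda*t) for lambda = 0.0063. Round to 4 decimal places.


lambda = 0.0063, t = 59
lambda * t = 0.3717
exp(-0.3717) = 0.6896
F(t) = 1 - 0.6896
F(t) = 0.3104

0.3104


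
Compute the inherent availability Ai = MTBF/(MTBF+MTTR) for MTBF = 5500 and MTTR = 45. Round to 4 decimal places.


MTBF = 5500
MTTR = 45
MTBF + MTTR = 5545
Ai = 5500 / 5545
Ai = 0.9919

0.9919


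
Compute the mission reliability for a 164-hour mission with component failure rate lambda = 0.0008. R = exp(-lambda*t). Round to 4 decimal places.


lambda = 0.0008
mission_time = 164
lambda * t = 0.0008 * 164 = 0.1312
R = exp(-0.1312)
R = 0.877

0.877


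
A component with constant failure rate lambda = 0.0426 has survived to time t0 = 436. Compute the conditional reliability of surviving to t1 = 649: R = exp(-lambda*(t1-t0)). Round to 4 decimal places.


lambda = 0.0426
t0 = 436, t1 = 649
t1 - t0 = 213
lambda * (t1-t0) = 0.0426 * 213 = 9.0738
R = exp(-9.0738)
R = 0.0001

0.0001


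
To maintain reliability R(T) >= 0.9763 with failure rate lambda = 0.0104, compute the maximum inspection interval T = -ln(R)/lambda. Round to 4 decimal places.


R_target = 0.9763
lambda = 0.0104
-ln(0.9763) = 0.024
T = 0.024 / 0.0104
T = 2.3063

2.3063


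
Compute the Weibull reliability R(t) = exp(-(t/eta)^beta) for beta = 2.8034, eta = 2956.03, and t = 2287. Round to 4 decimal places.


beta = 2.8034, eta = 2956.03, t = 2287
t/eta = 2287 / 2956.03 = 0.7737
(t/eta)^beta = 0.7737^2.8034 = 0.4871
R(t) = exp(-0.4871)
R(t) = 0.6144

0.6144


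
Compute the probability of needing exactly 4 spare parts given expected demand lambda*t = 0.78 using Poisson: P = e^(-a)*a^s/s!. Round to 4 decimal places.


a = 0.78, s = 4
e^(-a) = e^(-0.78) = 0.4584
a^s = 0.78^4 = 0.3702
s! = 24
P = 0.4584 * 0.3702 / 24
P = 0.0071

0.0071


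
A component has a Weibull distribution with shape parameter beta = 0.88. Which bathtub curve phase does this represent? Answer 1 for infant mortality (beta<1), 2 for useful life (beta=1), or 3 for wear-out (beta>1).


beta = 0.88
Compare beta to 1:
beta < 1 => infant mortality (phase 1)
beta = 1 => useful life (phase 2)
beta > 1 => wear-out (phase 3)
Since beta = 0.88, this is infant mortality (decreasing failure rate)
Phase = 1

1


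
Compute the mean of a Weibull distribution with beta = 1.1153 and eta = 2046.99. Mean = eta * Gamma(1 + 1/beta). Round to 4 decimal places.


beta = 1.1153, eta = 2046.99
1/beta = 0.8966
1 + 1/beta = 1.8966
Gamma(1.8966) = 0.9606
Mean = 2046.99 * 0.9606
Mean = 1966.3639

1966.3639


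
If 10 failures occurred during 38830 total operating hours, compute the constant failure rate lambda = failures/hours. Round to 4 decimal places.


failures = 10
total_hours = 38830
lambda = 10 / 38830
lambda = 0.0003

0.0003


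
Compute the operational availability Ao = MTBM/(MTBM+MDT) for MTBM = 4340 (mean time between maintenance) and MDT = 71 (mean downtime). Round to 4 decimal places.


MTBM = 4340
MDT = 71
MTBM + MDT = 4411
Ao = 4340 / 4411
Ao = 0.9839

0.9839


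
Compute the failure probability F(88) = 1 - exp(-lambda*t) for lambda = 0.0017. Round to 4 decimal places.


lambda = 0.0017, t = 88
lambda * t = 0.1496
exp(-0.1496) = 0.8611
F(t) = 1 - 0.8611
F(t) = 0.1389

0.1389


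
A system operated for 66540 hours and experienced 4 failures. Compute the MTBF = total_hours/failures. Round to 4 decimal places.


total_hours = 66540
failures = 4
MTBF = 66540 / 4
MTBF = 16635.0

16635.0


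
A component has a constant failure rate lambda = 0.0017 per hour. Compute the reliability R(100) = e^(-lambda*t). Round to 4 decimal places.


lambda = 0.0017
t = 100
lambda * t = 0.17
R(t) = e^(-0.17)
R(t) = 0.8437

0.8437


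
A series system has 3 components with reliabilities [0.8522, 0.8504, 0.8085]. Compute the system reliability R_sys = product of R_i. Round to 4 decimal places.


Components: [0.8522, 0.8504, 0.8085]
After component 1 (R=0.8522): product = 0.8522
After component 2 (R=0.8504): product = 0.7247
After component 3 (R=0.8085): product = 0.5859
R_sys = 0.5859

0.5859


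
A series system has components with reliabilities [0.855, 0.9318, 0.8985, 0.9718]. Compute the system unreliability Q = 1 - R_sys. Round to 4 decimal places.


Components: [0.855, 0.9318, 0.8985, 0.9718]
After component 1: product = 0.855
After component 2: product = 0.7967
After component 3: product = 0.7158
After component 4: product = 0.6956
R_sys = 0.6956
Q = 1 - 0.6956 = 0.3044

0.3044


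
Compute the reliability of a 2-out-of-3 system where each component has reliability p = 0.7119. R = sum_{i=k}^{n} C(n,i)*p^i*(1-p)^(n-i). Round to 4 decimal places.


k = 2, n = 3, p = 0.7119
i=2: C(3,2)=3 * 0.7119^2 * 0.2881^1 = 0.438
i=3: C(3,3)=1 * 0.7119^3 * 0.2881^0 = 0.3608
R = sum of terms = 0.7988

0.7988


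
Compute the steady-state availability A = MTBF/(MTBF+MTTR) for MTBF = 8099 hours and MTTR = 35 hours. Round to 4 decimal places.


MTBF = 8099
MTTR = 35
MTBF + MTTR = 8134
A = 8099 / 8134
A = 0.9957

0.9957


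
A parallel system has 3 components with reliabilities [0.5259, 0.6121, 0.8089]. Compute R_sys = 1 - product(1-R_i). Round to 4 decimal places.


Components: [0.5259, 0.6121, 0.8089]
(1 - 0.5259) = 0.4741, running product = 0.4741
(1 - 0.6121) = 0.3879, running product = 0.1839
(1 - 0.8089) = 0.1911, running product = 0.0351
Product of (1-R_i) = 0.0351
R_sys = 1 - 0.0351 = 0.9649

0.9649


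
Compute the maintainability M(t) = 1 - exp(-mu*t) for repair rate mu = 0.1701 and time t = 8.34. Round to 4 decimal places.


mu = 0.1701, t = 8.34
mu * t = 0.1701 * 8.34 = 1.4186
exp(-1.4186) = 0.242
M(t) = 1 - 0.242
M(t) = 0.758

0.758


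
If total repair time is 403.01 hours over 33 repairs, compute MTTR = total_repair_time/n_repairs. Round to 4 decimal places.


total_repair_time = 403.01
n_repairs = 33
MTTR = 403.01 / 33
MTTR = 12.2124

12.2124


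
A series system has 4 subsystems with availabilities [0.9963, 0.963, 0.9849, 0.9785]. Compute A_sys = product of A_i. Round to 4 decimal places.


Subsystems: [0.9963, 0.963, 0.9849, 0.9785]
After subsystem 1 (A=0.9963): product = 0.9963
After subsystem 2 (A=0.963): product = 0.9594
After subsystem 3 (A=0.9849): product = 0.9449
After subsystem 4 (A=0.9785): product = 0.9246
A_sys = 0.9246

0.9246


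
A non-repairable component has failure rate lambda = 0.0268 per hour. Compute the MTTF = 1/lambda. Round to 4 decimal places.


lambda = 0.0268
MTTF = 1 / 0.0268
MTTF = 37.3134

37.3134


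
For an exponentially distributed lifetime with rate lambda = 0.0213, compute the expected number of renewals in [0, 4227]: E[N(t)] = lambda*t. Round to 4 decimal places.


lambda = 0.0213
t = 4227
E[N(t)] = lambda * t
E[N(t)] = 0.0213 * 4227
E[N(t)] = 90.0351

90.0351


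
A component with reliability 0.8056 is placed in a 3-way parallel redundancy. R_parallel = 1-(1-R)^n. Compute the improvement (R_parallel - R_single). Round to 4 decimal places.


R_single = 0.8056, n = 3
1 - R_single = 0.1944
(1 - R_single)^n = 0.1944^3 = 0.0073
R_parallel = 1 - 0.0073 = 0.9927
Improvement = 0.9927 - 0.8056
Improvement = 0.1871

0.1871


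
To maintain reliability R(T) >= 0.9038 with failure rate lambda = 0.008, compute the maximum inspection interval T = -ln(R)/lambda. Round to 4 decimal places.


R_target = 0.9038
lambda = 0.008
-ln(0.9038) = 0.1011
T = 0.1011 / 0.008
T = 12.6434

12.6434


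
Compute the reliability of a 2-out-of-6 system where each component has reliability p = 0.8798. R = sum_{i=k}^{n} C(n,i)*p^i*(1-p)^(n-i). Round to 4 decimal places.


k = 2, n = 6, p = 0.8798
i=2: C(6,2)=15 * 0.8798^2 * 0.1202^4 = 0.0024
i=3: C(6,3)=20 * 0.8798^3 * 0.1202^3 = 0.0237
i=4: C(6,4)=15 * 0.8798^4 * 0.1202^2 = 0.1298
i=5: C(6,5)=6 * 0.8798^5 * 0.1202^1 = 0.3802
i=6: C(6,6)=1 * 0.8798^6 * 0.1202^0 = 0.4638
R = sum of terms = 0.9999

0.9999


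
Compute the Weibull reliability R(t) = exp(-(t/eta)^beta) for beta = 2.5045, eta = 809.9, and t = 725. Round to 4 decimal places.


beta = 2.5045, eta = 809.9, t = 725
t/eta = 725 / 809.9 = 0.8952
(t/eta)^beta = 0.8952^2.5045 = 0.7578
R(t) = exp(-0.7578)
R(t) = 0.4687

0.4687


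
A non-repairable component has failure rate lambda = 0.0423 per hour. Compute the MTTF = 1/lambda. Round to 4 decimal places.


lambda = 0.0423
MTTF = 1 / 0.0423
MTTF = 23.6407

23.6407


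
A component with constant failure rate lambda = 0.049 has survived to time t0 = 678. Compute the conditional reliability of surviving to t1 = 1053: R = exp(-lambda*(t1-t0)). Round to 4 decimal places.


lambda = 0.049
t0 = 678, t1 = 1053
t1 - t0 = 375
lambda * (t1-t0) = 0.049 * 375 = 18.375
R = exp(-18.375)
R = 0.0

0.0


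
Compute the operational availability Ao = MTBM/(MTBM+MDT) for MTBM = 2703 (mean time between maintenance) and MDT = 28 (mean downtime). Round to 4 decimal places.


MTBM = 2703
MDT = 28
MTBM + MDT = 2731
Ao = 2703 / 2731
Ao = 0.9897

0.9897


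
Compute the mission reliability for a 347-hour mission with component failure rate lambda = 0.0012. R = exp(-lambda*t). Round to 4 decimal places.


lambda = 0.0012
mission_time = 347
lambda * t = 0.0012 * 347 = 0.4164
R = exp(-0.4164)
R = 0.6594

0.6594


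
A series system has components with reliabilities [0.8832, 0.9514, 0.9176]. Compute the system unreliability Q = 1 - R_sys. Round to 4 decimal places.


Components: [0.8832, 0.9514, 0.9176]
After component 1: product = 0.8832
After component 2: product = 0.8403
After component 3: product = 0.771
R_sys = 0.771
Q = 1 - 0.771 = 0.229

0.229


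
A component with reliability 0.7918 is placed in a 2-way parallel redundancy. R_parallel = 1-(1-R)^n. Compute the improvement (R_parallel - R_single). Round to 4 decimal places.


R_single = 0.7918, n = 2
1 - R_single = 0.2082
(1 - R_single)^n = 0.2082^2 = 0.0433
R_parallel = 1 - 0.0433 = 0.9567
Improvement = 0.9567 - 0.7918
Improvement = 0.1649

0.1649


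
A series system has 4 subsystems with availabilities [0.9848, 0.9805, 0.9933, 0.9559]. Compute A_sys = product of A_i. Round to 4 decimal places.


Subsystems: [0.9848, 0.9805, 0.9933, 0.9559]
After subsystem 1 (A=0.9848): product = 0.9848
After subsystem 2 (A=0.9805): product = 0.9656
After subsystem 3 (A=0.9933): product = 0.9591
After subsystem 4 (A=0.9559): product = 0.9168
A_sys = 0.9168

0.9168


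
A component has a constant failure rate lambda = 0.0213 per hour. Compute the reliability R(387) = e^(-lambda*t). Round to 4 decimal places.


lambda = 0.0213
t = 387
lambda * t = 8.2431
R(t) = e^(-8.2431)
R(t) = 0.0003

0.0003


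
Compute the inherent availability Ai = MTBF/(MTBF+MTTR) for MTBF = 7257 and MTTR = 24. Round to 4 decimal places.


MTBF = 7257
MTTR = 24
MTBF + MTTR = 7281
Ai = 7257 / 7281
Ai = 0.9967

0.9967


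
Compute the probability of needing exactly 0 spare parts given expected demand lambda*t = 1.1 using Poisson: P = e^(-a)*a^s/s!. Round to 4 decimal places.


a = 1.1, s = 0
e^(-a) = e^(-1.1) = 0.3329
a^s = 1.1^0 = 1.0
s! = 1
P = 0.3329 * 1.0 / 1
P = 0.3329

0.3329


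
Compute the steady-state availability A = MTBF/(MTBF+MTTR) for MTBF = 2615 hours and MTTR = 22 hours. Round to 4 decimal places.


MTBF = 2615
MTTR = 22
MTBF + MTTR = 2637
A = 2615 / 2637
A = 0.9917

0.9917


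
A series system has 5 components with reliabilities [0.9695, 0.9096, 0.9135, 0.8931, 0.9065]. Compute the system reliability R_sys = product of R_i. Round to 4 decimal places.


Components: [0.9695, 0.9096, 0.9135, 0.8931, 0.9065]
After component 1 (R=0.9695): product = 0.9695
After component 2 (R=0.9096): product = 0.8819
After component 3 (R=0.9135): product = 0.8056
After component 4 (R=0.8931): product = 0.7195
After component 5 (R=0.9065): product = 0.6522
R_sys = 0.6522

0.6522


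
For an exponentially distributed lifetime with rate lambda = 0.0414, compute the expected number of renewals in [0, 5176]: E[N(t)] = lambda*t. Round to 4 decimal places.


lambda = 0.0414
t = 5176
E[N(t)] = lambda * t
E[N(t)] = 0.0414 * 5176
E[N(t)] = 214.2864

214.2864


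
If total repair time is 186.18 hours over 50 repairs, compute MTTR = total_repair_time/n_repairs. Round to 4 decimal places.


total_repair_time = 186.18
n_repairs = 50
MTTR = 186.18 / 50
MTTR = 3.7236

3.7236


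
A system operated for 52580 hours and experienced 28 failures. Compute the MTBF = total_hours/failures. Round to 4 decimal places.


total_hours = 52580
failures = 28
MTBF = 52580 / 28
MTBF = 1877.8571

1877.8571


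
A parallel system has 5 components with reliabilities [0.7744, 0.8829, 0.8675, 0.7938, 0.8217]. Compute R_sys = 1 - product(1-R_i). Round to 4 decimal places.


Components: [0.7744, 0.8829, 0.8675, 0.7938, 0.8217]
(1 - 0.7744) = 0.2256, running product = 0.2256
(1 - 0.8829) = 0.1171, running product = 0.0264
(1 - 0.8675) = 0.1325, running product = 0.0035
(1 - 0.7938) = 0.2062, running product = 0.0007
(1 - 0.8217) = 0.1783, running product = 0.0001
Product of (1-R_i) = 0.0001
R_sys = 1 - 0.0001 = 0.9999

0.9999


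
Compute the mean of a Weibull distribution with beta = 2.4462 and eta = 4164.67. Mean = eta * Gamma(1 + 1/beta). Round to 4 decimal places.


beta = 2.4462, eta = 4164.67
1/beta = 0.4088
1 + 1/beta = 1.4088
Gamma(1.4088) = 0.8868
Mean = 4164.67 * 0.8868
Mean = 3693.3122

3693.3122


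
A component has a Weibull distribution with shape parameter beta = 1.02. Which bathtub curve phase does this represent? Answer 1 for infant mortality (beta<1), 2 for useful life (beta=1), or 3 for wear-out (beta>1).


beta = 1.02
Compare beta to 1:
beta < 1 => infant mortality (phase 1)
beta = 1 => useful life (phase 2)
beta > 1 => wear-out (phase 3)
Since beta = 1.02, this is wear-out (increasing failure rate)
Phase = 3

3


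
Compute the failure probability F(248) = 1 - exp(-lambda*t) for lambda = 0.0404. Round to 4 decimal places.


lambda = 0.0404, t = 248
lambda * t = 10.0192
exp(-10.0192) = 0.0
F(t) = 1 - 0.0
F(t) = 1.0

1.0


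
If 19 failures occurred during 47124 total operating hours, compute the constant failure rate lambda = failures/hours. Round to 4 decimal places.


failures = 19
total_hours = 47124
lambda = 19 / 47124
lambda = 0.0004

0.0004


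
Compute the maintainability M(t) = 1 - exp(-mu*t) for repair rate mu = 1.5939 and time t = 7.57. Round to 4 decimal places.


mu = 1.5939, t = 7.57
mu * t = 1.5939 * 7.57 = 12.0658
exp(-12.0658) = 0.0
M(t) = 1 - 0.0
M(t) = 1.0

1.0


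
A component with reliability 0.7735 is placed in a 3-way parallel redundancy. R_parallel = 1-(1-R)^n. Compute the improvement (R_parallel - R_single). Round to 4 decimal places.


R_single = 0.7735, n = 3
1 - R_single = 0.2265
(1 - R_single)^n = 0.2265^3 = 0.0116
R_parallel = 1 - 0.0116 = 0.9884
Improvement = 0.9884 - 0.7735
Improvement = 0.2149

0.2149


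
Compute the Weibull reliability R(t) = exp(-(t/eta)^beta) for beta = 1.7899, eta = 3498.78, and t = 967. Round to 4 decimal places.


beta = 1.7899, eta = 3498.78, t = 967
t/eta = 967 / 3498.78 = 0.2764
(t/eta)^beta = 0.2764^1.7899 = 0.1001
R(t) = exp(-0.1001)
R(t) = 0.9048

0.9048


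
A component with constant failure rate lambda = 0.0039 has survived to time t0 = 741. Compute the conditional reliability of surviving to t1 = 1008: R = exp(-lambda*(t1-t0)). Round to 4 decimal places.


lambda = 0.0039
t0 = 741, t1 = 1008
t1 - t0 = 267
lambda * (t1-t0) = 0.0039 * 267 = 1.0413
R = exp(-1.0413)
R = 0.353

0.353


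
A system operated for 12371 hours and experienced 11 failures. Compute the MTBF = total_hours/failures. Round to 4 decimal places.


total_hours = 12371
failures = 11
MTBF = 12371 / 11
MTBF = 1124.6364

1124.6364


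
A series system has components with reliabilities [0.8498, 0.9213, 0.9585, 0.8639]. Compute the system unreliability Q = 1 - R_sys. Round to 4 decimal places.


Components: [0.8498, 0.9213, 0.9585, 0.8639]
After component 1: product = 0.8498
After component 2: product = 0.7829
After component 3: product = 0.7504
After component 4: product = 0.6483
R_sys = 0.6483
Q = 1 - 0.6483 = 0.3517

0.3517


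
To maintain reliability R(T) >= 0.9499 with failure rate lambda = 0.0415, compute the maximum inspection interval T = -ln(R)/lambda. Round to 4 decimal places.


R_target = 0.9499
lambda = 0.0415
-ln(0.9499) = 0.0514
T = 0.0514 / 0.0415
T = 1.2385

1.2385


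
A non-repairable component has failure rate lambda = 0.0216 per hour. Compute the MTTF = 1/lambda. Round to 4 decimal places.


lambda = 0.0216
MTTF = 1 / 0.0216
MTTF = 46.2963

46.2963


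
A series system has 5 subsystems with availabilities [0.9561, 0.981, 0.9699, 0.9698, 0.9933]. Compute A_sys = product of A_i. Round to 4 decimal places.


Subsystems: [0.9561, 0.981, 0.9699, 0.9698, 0.9933]
After subsystem 1 (A=0.9561): product = 0.9561
After subsystem 2 (A=0.981): product = 0.9379
After subsystem 3 (A=0.9699): product = 0.9097
After subsystem 4 (A=0.9698): product = 0.8822
After subsystem 5 (A=0.9933): product = 0.8763
A_sys = 0.8763

0.8763


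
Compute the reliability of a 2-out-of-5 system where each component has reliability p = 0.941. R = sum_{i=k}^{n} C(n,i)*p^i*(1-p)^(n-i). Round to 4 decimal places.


k = 2, n = 5, p = 0.941
i=2: C(5,2)=10 * 0.941^2 * 0.059^3 = 0.0018
i=3: C(5,3)=10 * 0.941^3 * 0.059^2 = 0.029
i=4: C(5,4)=5 * 0.941^4 * 0.059^1 = 0.2313
i=5: C(5,5)=1 * 0.941^5 * 0.059^0 = 0.7378
R = sum of terms = 0.9999

0.9999


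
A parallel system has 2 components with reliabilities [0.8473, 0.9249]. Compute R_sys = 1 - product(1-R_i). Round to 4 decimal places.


Components: [0.8473, 0.9249]
(1 - 0.8473) = 0.1527, running product = 0.1527
(1 - 0.9249) = 0.0751, running product = 0.0115
Product of (1-R_i) = 0.0115
R_sys = 1 - 0.0115 = 0.9885

0.9885


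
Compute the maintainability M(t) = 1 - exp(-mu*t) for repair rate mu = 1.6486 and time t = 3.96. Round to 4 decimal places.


mu = 1.6486, t = 3.96
mu * t = 1.6486 * 3.96 = 6.5285
exp(-6.5285) = 0.0015
M(t) = 1 - 0.0015
M(t) = 0.9985

0.9985


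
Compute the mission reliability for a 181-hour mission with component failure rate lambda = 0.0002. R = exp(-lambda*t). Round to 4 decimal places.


lambda = 0.0002
mission_time = 181
lambda * t = 0.0002 * 181 = 0.0362
R = exp(-0.0362)
R = 0.9644

0.9644


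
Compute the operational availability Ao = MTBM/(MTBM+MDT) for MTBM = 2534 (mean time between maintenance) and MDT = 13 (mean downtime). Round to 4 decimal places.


MTBM = 2534
MDT = 13
MTBM + MDT = 2547
Ao = 2534 / 2547
Ao = 0.9949

0.9949


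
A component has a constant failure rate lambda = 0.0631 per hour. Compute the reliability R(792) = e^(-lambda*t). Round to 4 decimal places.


lambda = 0.0631
t = 792
lambda * t = 49.9752
R(t) = e^(-49.9752)
R(t) = 0.0

0.0


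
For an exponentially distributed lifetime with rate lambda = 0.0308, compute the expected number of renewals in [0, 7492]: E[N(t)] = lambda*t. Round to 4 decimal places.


lambda = 0.0308
t = 7492
E[N(t)] = lambda * t
E[N(t)] = 0.0308 * 7492
E[N(t)] = 230.7536

230.7536


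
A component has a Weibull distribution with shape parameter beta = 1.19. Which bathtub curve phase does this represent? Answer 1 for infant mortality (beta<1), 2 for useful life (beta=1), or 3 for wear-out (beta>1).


beta = 1.19
Compare beta to 1:
beta < 1 => infant mortality (phase 1)
beta = 1 => useful life (phase 2)
beta > 1 => wear-out (phase 3)
Since beta = 1.19, this is wear-out (increasing failure rate)
Phase = 3

3


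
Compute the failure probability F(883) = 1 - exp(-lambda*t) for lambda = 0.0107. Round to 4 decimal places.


lambda = 0.0107, t = 883
lambda * t = 9.4481
exp(-9.4481) = 0.0001
F(t) = 1 - 0.0001
F(t) = 0.9999

0.9999


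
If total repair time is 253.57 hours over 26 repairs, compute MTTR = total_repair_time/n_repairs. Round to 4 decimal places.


total_repair_time = 253.57
n_repairs = 26
MTTR = 253.57 / 26
MTTR = 9.7527

9.7527


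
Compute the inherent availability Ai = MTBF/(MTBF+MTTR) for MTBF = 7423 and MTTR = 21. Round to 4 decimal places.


MTBF = 7423
MTTR = 21
MTBF + MTTR = 7444
Ai = 7423 / 7444
Ai = 0.9972

0.9972


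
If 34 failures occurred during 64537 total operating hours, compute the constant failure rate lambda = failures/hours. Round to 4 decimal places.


failures = 34
total_hours = 64537
lambda = 34 / 64537
lambda = 0.0005

0.0005


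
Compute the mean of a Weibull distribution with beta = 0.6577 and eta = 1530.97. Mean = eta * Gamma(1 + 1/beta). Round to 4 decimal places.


beta = 0.6577, eta = 1530.97
1/beta = 1.5205
1 + 1/beta = 2.5205
Gamma(2.5205) = 1.3487
Mean = 1530.97 * 1.3487
Mean = 2064.8678

2064.8678


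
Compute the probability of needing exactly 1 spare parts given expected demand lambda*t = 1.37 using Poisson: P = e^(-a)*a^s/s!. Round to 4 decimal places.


a = 1.37, s = 1
e^(-a) = e^(-1.37) = 0.2541
a^s = 1.37^1 = 1.37
s! = 1
P = 0.2541 * 1.37 / 1
P = 0.3481

0.3481


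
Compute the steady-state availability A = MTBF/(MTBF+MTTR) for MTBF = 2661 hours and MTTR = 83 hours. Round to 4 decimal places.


MTBF = 2661
MTTR = 83
MTBF + MTTR = 2744
A = 2661 / 2744
A = 0.9698

0.9698


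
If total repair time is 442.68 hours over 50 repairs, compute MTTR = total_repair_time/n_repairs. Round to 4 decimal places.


total_repair_time = 442.68
n_repairs = 50
MTTR = 442.68 / 50
MTTR = 8.8536

8.8536


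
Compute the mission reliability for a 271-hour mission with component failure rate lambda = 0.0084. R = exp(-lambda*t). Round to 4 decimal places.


lambda = 0.0084
mission_time = 271
lambda * t = 0.0084 * 271 = 2.2764
R = exp(-2.2764)
R = 0.1027

0.1027


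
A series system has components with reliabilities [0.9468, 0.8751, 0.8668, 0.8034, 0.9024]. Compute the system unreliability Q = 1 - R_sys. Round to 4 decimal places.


Components: [0.9468, 0.8751, 0.8668, 0.8034, 0.9024]
After component 1: product = 0.9468
After component 2: product = 0.8285
After component 3: product = 0.7182
After component 4: product = 0.577
After component 5: product = 0.5207
R_sys = 0.5207
Q = 1 - 0.5207 = 0.4793

0.4793


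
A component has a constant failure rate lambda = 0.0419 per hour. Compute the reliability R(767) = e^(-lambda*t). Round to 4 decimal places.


lambda = 0.0419
t = 767
lambda * t = 32.1373
R(t) = e^(-32.1373)
R(t) = 0.0

0.0


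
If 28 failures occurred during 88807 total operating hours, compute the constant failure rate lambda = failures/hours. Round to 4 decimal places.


failures = 28
total_hours = 88807
lambda = 28 / 88807
lambda = 0.0003

0.0003


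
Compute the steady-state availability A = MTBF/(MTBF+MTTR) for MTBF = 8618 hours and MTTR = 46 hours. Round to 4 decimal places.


MTBF = 8618
MTTR = 46
MTBF + MTTR = 8664
A = 8618 / 8664
A = 0.9947

0.9947


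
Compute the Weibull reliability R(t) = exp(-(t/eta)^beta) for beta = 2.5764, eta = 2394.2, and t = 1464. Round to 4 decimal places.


beta = 2.5764, eta = 2394.2, t = 1464
t/eta = 1464 / 2394.2 = 0.6115
(t/eta)^beta = 0.6115^2.5764 = 0.2816
R(t) = exp(-0.2816)
R(t) = 0.7546

0.7546


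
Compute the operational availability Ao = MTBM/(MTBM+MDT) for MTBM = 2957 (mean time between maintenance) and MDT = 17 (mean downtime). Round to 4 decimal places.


MTBM = 2957
MDT = 17
MTBM + MDT = 2974
Ao = 2957 / 2974
Ao = 0.9943

0.9943


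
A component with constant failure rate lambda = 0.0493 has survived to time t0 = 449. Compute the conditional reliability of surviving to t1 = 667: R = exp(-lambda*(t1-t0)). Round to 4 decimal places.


lambda = 0.0493
t0 = 449, t1 = 667
t1 - t0 = 218
lambda * (t1-t0) = 0.0493 * 218 = 10.7474
R = exp(-10.7474)
R = 0.0

0.0


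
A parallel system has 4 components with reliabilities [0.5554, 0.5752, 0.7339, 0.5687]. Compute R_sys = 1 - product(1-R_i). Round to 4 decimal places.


Components: [0.5554, 0.5752, 0.7339, 0.5687]
(1 - 0.5554) = 0.4446, running product = 0.4446
(1 - 0.5752) = 0.4248, running product = 0.1889
(1 - 0.7339) = 0.2661, running product = 0.0503
(1 - 0.5687) = 0.4313, running product = 0.0217
Product of (1-R_i) = 0.0217
R_sys = 1 - 0.0217 = 0.9783

0.9783


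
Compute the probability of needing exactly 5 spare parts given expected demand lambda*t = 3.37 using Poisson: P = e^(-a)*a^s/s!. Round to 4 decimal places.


a = 3.37, s = 5
e^(-a) = e^(-3.37) = 0.0344
a^s = 3.37^5 = 434.6598
s! = 120
P = 0.0344 * 434.6598 / 120
P = 0.1246

0.1246


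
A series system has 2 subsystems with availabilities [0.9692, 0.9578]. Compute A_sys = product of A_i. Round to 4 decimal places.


Subsystems: [0.9692, 0.9578]
After subsystem 1 (A=0.9692): product = 0.9692
After subsystem 2 (A=0.9578): product = 0.9283
A_sys = 0.9283

0.9283


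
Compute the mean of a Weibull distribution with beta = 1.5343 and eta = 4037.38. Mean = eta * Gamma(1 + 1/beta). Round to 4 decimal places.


beta = 1.5343, eta = 4037.38
1/beta = 0.6518
1 + 1/beta = 1.6518
Gamma(1.6518) = 0.9004
Mean = 4037.38 * 0.9004
Mean = 3635.1955

3635.1955


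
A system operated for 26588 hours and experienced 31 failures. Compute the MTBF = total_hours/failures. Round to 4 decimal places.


total_hours = 26588
failures = 31
MTBF = 26588 / 31
MTBF = 857.6774

857.6774


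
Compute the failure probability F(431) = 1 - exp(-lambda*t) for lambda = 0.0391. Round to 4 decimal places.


lambda = 0.0391, t = 431
lambda * t = 16.8521
exp(-16.8521) = 0.0
F(t) = 1 - 0.0
F(t) = 1.0

1.0


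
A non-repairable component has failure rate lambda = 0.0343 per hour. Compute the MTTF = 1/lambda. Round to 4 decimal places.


lambda = 0.0343
MTTF = 1 / 0.0343
MTTF = 29.1545

29.1545


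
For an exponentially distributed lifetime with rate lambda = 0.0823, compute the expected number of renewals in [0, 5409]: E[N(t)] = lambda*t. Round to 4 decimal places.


lambda = 0.0823
t = 5409
E[N(t)] = lambda * t
E[N(t)] = 0.0823 * 5409
E[N(t)] = 445.1607

445.1607


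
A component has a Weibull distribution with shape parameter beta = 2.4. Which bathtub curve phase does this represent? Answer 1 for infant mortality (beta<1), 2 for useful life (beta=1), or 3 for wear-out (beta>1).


beta = 2.4
Compare beta to 1:
beta < 1 => infant mortality (phase 1)
beta = 1 => useful life (phase 2)
beta > 1 => wear-out (phase 3)
Since beta = 2.4, this is wear-out (increasing failure rate)
Phase = 3

3


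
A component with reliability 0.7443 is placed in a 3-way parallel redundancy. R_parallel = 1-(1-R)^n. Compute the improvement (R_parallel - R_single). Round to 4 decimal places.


R_single = 0.7443, n = 3
1 - R_single = 0.2557
(1 - R_single)^n = 0.2557^3 = 0.0167
R_parallel = 1 - 0.0167 = 0.9833
Improvement = 0.9833 - 0.7443
Improvement = 0.239

0.239


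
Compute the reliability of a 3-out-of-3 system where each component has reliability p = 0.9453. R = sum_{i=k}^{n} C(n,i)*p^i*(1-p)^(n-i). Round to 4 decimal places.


k = 3, n = 3, p = 0.9453
i=3: C(3,3)=1 * 0.9453^3 * 0.0547^0 = 0.8447
R = sum of terms = 0.8447

0.8447


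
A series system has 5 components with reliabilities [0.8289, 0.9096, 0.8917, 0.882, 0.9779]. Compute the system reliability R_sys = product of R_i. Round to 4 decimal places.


Components: [0.8289, 0.9096, 0.8917, 0.882, 0.9779]
After component 1 (R=0.8289): product = 0.8289
After component 2 (R=0.9096): product = 0.754
After component 3 (R=0.8917): product = 0.6723
After component 4 (R=0.882): product = 0.593
After component 5 (R=0.9779): product = 0.5799
R_sys = 0.5799

0.5799


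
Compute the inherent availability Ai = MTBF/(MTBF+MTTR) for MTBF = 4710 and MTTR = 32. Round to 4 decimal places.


MTBF = 4710
MTTR = 32
MTBF + MTTR = 4742
Ai = 4710 / 4742
Ai = 0.9933

0.9933


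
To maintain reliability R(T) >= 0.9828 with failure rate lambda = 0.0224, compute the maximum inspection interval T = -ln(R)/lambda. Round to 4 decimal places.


R_target = 0.9828
lambda = 0.0224
-ln(0.9828) = 0.0173
T = 0.0173 / 0.0224
T = 0.7745

0.7745


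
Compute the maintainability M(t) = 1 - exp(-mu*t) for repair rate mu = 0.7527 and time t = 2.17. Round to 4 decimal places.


mu = 0.7527, t = 2.17
mu * t = 0.7527 * 2.17 = 1.6334
exp(-1.6334) = 0.1953
M(t) = 1 - 0.1953
M(t) = 0.8047

0.8047


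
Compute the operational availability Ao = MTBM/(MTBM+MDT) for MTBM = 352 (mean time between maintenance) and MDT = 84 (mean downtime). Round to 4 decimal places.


MTBM = 352
MDT = 84
MTBM + MDT = 436
Ao = 352 / 436
Ao = 0.8073

0.8073


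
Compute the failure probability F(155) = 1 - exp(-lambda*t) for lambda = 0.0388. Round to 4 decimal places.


lambda = 0.0388, t = 155
lambda * t = 6.014
exp(-6.014) = 0.0024
F(t) = 1 - 0.0024
F(t) = 0.9976

0.9976


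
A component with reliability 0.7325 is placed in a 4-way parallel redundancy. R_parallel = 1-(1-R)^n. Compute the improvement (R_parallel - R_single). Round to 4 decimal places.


R_single = 0.7325, n = 4
1 - R_single = 0.2675
(1 - R_single)^n = 0.2675^4 = 0.0051
R_parallel = 1 - 0.0051 = 0.9949
Improvement = 0.9949 - 0.7325
Improvement = 0.2624

0.2624


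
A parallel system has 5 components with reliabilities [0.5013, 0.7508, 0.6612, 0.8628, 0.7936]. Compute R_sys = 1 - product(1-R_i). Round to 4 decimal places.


Components: [0.5013, 0.7508, 0.6612, 0.8628, 0.7936]
(1 - 0.5013) = 0.4987, running product = 0.4987
(1 - 0.7508) = 0.2492, running product = 0.1243
(1 - 0.6612) = 0.3388, running product = 0.0421
(1 - 0.8628) = 0.1372, running product = 0.0058
(1 - 0.7936) = 0.2064, running product = 0.0012
Product of (1-R_i) = 0.0012
R_sys = 1 - 0.0012 = 0.9988

0.9988


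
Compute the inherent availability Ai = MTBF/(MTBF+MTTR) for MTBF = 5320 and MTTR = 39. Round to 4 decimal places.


MTBF = 5320
MTTR = 39
MTBF + MTTR = 5359
Ai = 5320 / 5359
Ai = 0.9927

0.9927


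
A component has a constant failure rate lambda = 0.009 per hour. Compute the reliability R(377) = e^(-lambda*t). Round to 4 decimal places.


lambda = 0.009
t = 377
lambda * t = 3.393
R(t) = e^(-3.393)
R(t) = 0.0336

0.0336


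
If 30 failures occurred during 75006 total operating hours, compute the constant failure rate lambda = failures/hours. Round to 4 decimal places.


failures = 30
total_hours = 75006
lambda = 30 / 75006
lambda = 0.0004

0.0004


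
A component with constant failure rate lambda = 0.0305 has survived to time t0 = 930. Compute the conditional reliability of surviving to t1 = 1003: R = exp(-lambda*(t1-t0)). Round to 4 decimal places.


lambda = 0.0305
t0 = 930, t1 = 1003
t1 - t0 = 73
lambda * (t1-t0) = 0.0305 * 73 = 2.2265
R = exp(-2.2265)
R = 0.1079

0.1079


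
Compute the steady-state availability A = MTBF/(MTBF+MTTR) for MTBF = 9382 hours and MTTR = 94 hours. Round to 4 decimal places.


MTBF = 9382
MTTR = 94
MTBF + MTTR = 9476
A = 9382 / 9476
A = 0.9901

0.9901


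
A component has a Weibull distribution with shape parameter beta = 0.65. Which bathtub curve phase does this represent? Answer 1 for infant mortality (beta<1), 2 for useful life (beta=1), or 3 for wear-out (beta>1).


beta = 0.65
Compare beta to 1:
beta < 1 => infant mortality (phase 1)
beta = 1 => useful life (phase 2)
beta > 1 => wear-out (phase 3)
Since beta = 0.65, this is infant mortality (decreasing failure rate)
Phase = 1

1


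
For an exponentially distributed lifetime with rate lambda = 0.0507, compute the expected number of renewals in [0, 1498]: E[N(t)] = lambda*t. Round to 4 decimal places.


lambda = 0.0507
t = 1498
E[N(t)] = lambda * t
E[N(t)] = 0.0507 * 1498
E[N(t)] = 75.9486

75.9486


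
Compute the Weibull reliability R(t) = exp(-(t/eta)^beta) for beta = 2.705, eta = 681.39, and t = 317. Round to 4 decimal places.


beta = 2.705, eta = 681.39, t = 317
t/eta = 317 / 681.39 = 0.4652
(t/eta)^beta = 0.4652^2.705 = 0.1262
R(t) = exp(-0.1262)
R(t) = 0.8814

0.8814


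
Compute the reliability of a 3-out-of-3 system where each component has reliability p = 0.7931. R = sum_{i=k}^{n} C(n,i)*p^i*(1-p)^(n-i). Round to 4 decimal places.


k = 3, n = 3, p = 0.7931
i=3: C(3,3)=1 * 0.7931^3 * 0.2069^0 = 0.4989
R = sum of terms = 0.4989

0.4989


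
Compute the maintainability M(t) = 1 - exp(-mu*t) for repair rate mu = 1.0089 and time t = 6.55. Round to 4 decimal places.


mu = 1.0089, t = 6.55
mu * t = 1.0089 * 6.55 = 6.6083
exp(-6.6083) = 0.0013
M(t) = 1 - 0.0013
M(t) = 0.9987

0.9987


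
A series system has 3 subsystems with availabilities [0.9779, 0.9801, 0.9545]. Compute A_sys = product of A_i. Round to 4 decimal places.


Subsystems: [0.9779, 0.9801, 0.9545]
After subsystem 1 (A=0.9779): product = 0.9779
After subsystem 2 (A=0.9801): product = 0.9584
After subsystem 3 (A=0.9545): product = 0.9148
A_sys = 0.9148

0.9148


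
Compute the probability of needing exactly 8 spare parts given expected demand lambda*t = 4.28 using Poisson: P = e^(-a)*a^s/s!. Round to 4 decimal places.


a = 4.28, s = 8
e^(-a) = e^(-4.28) = 0.0138
a^s = 4.28^8 = 112603.0495
s! = 40320
P = 0.0138 * 112603.0495 / 40320
P = 0.0387

0.0387


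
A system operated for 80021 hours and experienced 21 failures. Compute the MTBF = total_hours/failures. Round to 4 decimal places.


total_hours = 80021
failures = 21
MTBF = 80021 / 21
MTBF = 3810.5238

3810.5238


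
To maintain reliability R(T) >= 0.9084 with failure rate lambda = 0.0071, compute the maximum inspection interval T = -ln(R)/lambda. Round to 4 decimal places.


R_target = 0.9084
lambda = 0.0071
-ln(0.9084) = 0.0961
T = 0.0961 / 0.0071
T = 13.5311

13.5311


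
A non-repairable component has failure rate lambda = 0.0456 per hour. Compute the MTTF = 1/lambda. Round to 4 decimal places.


lambda = 0.0456
MTTF = 1 / 0.0456
MTTF = 21.9298

21.9298


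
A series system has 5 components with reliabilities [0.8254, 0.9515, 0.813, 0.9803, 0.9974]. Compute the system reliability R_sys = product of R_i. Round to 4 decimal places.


Components: [0.8254, 0.9515, 0.813, 0.9803, 0.9974]
After component 1 (R=0.8254): product = 0.8254
After component 2 (R=0.9515): product = 0.7854
After component 3 (R=0.813): product = 0.6385
After component 4 (R=0.9803): product = 0.6259
After component 5 (R=0.9974): product = 0.6243
R_sys = 0.6243

0.6243


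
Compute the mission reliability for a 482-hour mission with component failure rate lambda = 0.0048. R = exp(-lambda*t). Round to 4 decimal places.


lambda = 0.0048
mission_time = 482
lambda * t = 0.0048 * 482 = 2.3136
R = exp(-2.3136)
R = 0.0989

0.0989


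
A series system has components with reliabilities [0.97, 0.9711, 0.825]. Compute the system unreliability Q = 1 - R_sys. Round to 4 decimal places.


Components: [0.97, 0.9711, 0.825]
After component 1: product = 0.97
After component 2: product = 0.942
After component 3: product = 0.7771
R_sys = 0.7771
Q = 1 - 0.7771 = 0.2229

0.2229


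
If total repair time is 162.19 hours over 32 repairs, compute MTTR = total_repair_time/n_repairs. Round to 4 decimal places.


total_repair_time = 162.19
n_repairs = 32
MTTR = 162.19 / 32
MTTR = 5.0684

5.0684


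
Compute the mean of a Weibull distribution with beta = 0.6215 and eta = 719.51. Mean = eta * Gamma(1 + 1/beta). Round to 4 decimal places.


beta = 0.6215, eta = 719.51
1/beta = 1.609
1 + 1/beta = 2.609
Gamma(2.609) = 1.4394
Mean = 719.51 * 1.4394
Mean = 1035.6334

1035.6334


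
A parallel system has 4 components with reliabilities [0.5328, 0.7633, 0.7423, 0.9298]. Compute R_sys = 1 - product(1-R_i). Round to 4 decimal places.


Components: [0.5328, 0.7633, 0.7423, 0.9298]
(1 - 0.5328) = 0.4672, running product = 0.4672
(1 - 0.7633) = 0.2367, running product = 0.1106
(1 - 0.7423) = 0.2577, running product = 0.0285
(1 - 0.9298) = 0.0702, running product = 0.002
Product of (1-R_i) = 0.002
R_sys = 1 - 0.002 = 0.998

0.998


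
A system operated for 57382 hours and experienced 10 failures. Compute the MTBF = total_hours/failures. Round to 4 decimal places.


total_hours = 57382
failures = 10
MTBF = 57382 / 10
MTBF = 5738.2

5738.2


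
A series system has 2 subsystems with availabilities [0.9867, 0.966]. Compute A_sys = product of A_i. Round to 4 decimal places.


Subsystems: [0.9867, 0.966]
After subsystem 1 (A=0.9867): product = 0.9867
After subsystem 2 (A=0.966): product = 0.9532
A_sys = 0.9532

0.9532


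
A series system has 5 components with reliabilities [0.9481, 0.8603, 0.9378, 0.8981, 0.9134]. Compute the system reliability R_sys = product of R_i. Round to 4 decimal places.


Components: [0.9481, 0.8603, 0.9378, 0.8981, 0.9134]
After component 1 (R=0.9481): product = 0.9481
After component 2 (R=0.8603): product = 0.8157
After component 3 (R=0.9378): product = 0.7649
After component 4 (R=0.8981): product = 0.687
After component 5 (R=0.9134): product = 0.6275
R_sys = 0.6275

0.6275


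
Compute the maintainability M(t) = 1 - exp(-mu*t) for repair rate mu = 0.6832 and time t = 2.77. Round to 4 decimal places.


mu = 0.6832, t = 2.77
mu * t = 0.6832 * 2.77 = 1.8925
exp(-1.8925) = 0.1507
M(t) = 1 - 0.1507
M(t) = 0.8493

0.8493


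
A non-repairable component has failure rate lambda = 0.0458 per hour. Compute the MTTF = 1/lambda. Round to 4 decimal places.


lambda = 0.0458
MTTF = 1 / 0.0458
MTTF = 21.8341

21.8341


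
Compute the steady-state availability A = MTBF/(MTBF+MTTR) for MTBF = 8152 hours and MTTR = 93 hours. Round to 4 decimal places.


MTBF = 8152
MTTR = 93
MTBF + MTTR = 8245
A = 8152 / 8245
A = 0.9887

0.9887


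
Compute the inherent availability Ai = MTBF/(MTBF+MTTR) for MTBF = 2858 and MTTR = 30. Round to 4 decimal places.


MTBF = 2858
MTTR = 30
MTBF + MTTR = 2888
Ai = 2858 / 2888
Ai = 0.9896

0.9896


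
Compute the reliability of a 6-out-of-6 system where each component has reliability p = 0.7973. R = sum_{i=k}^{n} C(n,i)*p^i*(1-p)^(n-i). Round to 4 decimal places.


k = 6, n = 6, p = 0.7973
i=6: C(6,6)=1 * 0.7973^6 * 0.2027^0 = 0.2569
R = sum of terms = 0.2569

0.2569


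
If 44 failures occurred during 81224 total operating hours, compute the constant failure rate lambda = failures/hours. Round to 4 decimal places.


failures = 44
total_hours = 81224
lambda = 44 / 81224
lambda = 0.0005

0.0005
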